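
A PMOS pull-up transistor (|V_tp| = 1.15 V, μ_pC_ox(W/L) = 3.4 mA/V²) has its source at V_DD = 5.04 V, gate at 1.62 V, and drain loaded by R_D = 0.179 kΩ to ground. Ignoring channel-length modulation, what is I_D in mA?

I_D = 8.76 mA

V_SG = V_DD − V_G = 5.04 − 1.62 = 3.42 V, so V_ov = 3.42 − 1.15 = 2.27 V.
Assume saturation: I_D = ½ k_p V_ov² = 0.5 × 3.4 × 2.27² = 8.76 mA, giving V_SD = V_DD − I_D R_D = 5.04 − 8.76 × 0.179 = 3.47 V.
V_SD = 3.47 V ≥ V_ov = 2.27 V, confirming saturation.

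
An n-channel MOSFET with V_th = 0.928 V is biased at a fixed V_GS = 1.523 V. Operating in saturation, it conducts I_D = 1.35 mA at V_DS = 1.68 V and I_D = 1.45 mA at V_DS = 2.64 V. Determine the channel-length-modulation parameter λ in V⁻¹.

With V_GS fixed, I_D ∝ (1 + λ V_DS) in saturation, so I_D2/I_D1 = (1 + λ V_DS2)/(1 + λ V_DS1).
1.45/1.35 = 1.074 = (1 + 2.64 λ)/(1 + 1.68 λ).
Solving: λ (I_D1 V_DS2 − I_D2 V_DS1) = I_D2 − I_D1, so λ = (1.45 − 1.35) / (1.35 × 2.64 − 1.45 × 1.68) = 0.1 / 1.13 = 0.0887 V⁻¹.

λ = 0.0887 V⁻¹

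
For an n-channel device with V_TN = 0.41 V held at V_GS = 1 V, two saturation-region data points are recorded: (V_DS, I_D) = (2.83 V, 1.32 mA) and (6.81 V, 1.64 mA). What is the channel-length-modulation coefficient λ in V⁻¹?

λ = 0.0736 V⁻¹

With V_GS fixed, I_D ∝ (1 + λ V_DS) in saturation, so I_D2/I_D1 = (1 + λ V_DS2)/(1 + λ V_DS1).
1.64/1.32 = 1.242 = (1 + 6.81 λ)/(1 + 2.83 λ).
Solving: λ (I_D1 V_DS2 − I_D2 V_DS1) = I_D2 − I_D1, so λ = (1.64 − 1.32) / (1.32 × 6.81 − 1.64 × 2.83) = 0.32 / 4.35 = 0.0736 V⁻¹.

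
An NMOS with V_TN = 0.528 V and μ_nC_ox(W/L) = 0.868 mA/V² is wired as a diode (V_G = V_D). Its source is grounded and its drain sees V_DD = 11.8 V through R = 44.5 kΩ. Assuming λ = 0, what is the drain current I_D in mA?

With gate tied to drain, V_GS = V_DS ≥ V_GS − V_TN, so the device is in saturation.
KCL at the drain: ½ k_n (V_GS − V_TN)² = (V_DD − V_GS)/R.
Let x = V_GS − 0.528. Then 19.3 x² + x − 11.27 = 0, giving x = 0.739 V (positive root), so V_GS = 1.27 V.
I_D = (V_DD − V_GS)/R = (11.8 − 1.27) / 44.5 = 0.237 mA.

I_D = 0.237 mA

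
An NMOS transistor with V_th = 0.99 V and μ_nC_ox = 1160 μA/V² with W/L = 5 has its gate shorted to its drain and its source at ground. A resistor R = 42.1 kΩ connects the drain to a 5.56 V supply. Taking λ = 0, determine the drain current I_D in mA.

With gate tied to drain, V_GS = V_DS ≥ V_GS − V_th, so the device is in saturation.
k_n = μ_nC_ox · (W/L) = 5.8 mA/V².
KCL at the drain: ½ k_n (V_GS − V_th)² = (V_DD − V_GS)/R.
Let x = V_GS − 0.99. Then 122 x² + x − 4.57 = 0, giving x = 0.189 V (positive root), so V_GS = 1.18 V.
I_D = (V_DD − V_GS)/R = (5.56 − 1.18) / 42.1 = 0.104 mA.

I_D = 0.104 mA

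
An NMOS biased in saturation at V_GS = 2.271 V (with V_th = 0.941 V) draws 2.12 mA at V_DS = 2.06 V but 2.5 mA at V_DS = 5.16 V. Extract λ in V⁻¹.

With V_GS fixed, I_D ∝ (1 + λ V_DS) in saturation, so I_D2/I_D1 = (1 + λ V_DS2)/(1 + λ V_DS1).
2.5/2.12 = 1.179 = (1 + 5.16 λ)/(1 + 2.06 λ).
Solving: λ (I_D1 V_DS2 − I_D2 V_DS1) = I_D2 − I_D1, so λ = (2.5 − 2.12) / (2.12 × 5.16 − 2.5 × 2.06) = 0.38 / 5.79 = 0.0656 V⁻¹.

λ = 0.0656 V⁻¹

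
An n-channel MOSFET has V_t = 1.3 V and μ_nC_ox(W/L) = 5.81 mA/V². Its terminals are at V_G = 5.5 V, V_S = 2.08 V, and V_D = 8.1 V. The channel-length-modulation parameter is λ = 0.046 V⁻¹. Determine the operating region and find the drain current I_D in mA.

Saturation; I_D = 16.7 mA

V_GS = V_G − V_S = 5.5 − 2.08 = 3.42 V; V_DS = V_D − V_S = 8.1 − 2.08 = 6.02 V.
V_ov = V_GS − V_t = 3.42 − 1.3 = 2.12 V.
Since V_DS = 6.02 V ≥ V_ov = 2.12 V, the device is in saturation.
I_D = ½ k_n V_ov² (1 + λ V_DS) = 0.5 × 5.81 × 2.12² × (1 + 0.046 × 6.02) = 16.7 mA.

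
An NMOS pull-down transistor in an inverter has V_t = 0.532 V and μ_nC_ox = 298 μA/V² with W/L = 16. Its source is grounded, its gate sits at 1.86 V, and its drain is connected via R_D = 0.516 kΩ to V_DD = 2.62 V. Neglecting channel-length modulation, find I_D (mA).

V_GS = V_G = 1.86 V, so V_ov = 1.86 − 0.532 = 1.33 V.
k_n = μ_nC_ox · (W/L) = 4.768 mA/V².
Assume saturation: I_D = ½ k_n V_ov² = 0.5 × 4.768 × 1.33² = 4.2 mA, giving V_DS = V_DD − I_D R_D = 2.62 − 4.2 × 0.516 = 0.451 V.
But 0.451 V < V_ov = 1.33 V, so the device is actually in triode.
In triode I_D = k_n[V_ov V_DS − ½ V_DS²] and I_D = (V_DD − V_DS)/R_D. Equating: 1.23 V_DS² − 4.267 V_DS + 2.62 = 0, giving V_DS = 0.797 V (the root below V_ov).
I_D = (2.62 − 0.797) / 0.516 = 3.53 mA.

I_D = 3.53 mA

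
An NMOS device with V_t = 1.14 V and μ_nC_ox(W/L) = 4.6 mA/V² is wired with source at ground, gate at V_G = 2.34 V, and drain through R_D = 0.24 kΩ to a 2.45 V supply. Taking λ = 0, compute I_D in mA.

I_D = 3.31 mA

V_GS = V_G = 2.34 V, so V_ov = 2.34 − 1.14 = 1.2 V.
Assume saturation: I_D = ½ k_n V_ov² = 0.5 × 4.6 × 1.2² = 3.31 mA, giving V_DS = V_DD − I_D R_D = 2.45 − 3.31 × 0.24 = 1.66 V.
V_DS = 1.66 V ≥ V_ov = 1.2 V, confirming saturation.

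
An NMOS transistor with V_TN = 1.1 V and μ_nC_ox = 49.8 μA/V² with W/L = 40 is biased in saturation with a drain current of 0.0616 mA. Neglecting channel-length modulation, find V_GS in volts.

k_n = μ_nC_ox · (W/L) = 1.992 mA/V².
In saturation I_D = ½ k_n (V_GS − V_TN)², so V_GS − V_TN = √(2 I_D / k_n) = √(2 × 0.0616 / 1.992) = 0.249 V.
V_GS = 1.1 + 0.249 = 1.35 V.

V_GS = 1.35 V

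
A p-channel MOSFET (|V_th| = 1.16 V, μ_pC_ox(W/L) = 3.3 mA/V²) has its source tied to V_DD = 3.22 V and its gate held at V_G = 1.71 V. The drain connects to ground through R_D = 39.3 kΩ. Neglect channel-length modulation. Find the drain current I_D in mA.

I_D = 0.0800 mA

V_SG = V_DD − V_G = 3.22 − 1.71 = 1.51 V, so V_ov = 1.51 − 1.16 = 0.35 V.
Assume saturation: I_D = ½ k_p V_ov² = 0.5 × 3.3 × 0.35² = 0.202 mA, giving V_SD = V_DD − I_D R_D = 3.22 − 0.202 × 39.3 = -4.72 V.
But -4.72 V < V_ov = 0.35 V, so the device is actually in triode.
In triode I_D = k_p[V_ov V_SD − ½ V_SD²] and I_D = (V_DD − V_SD)/R_D. Equating: 64.8 V_SD² − 46.39 V_SD + 3.22 = 0, giving V_SD = 0.0779 V (the root below V_ov).
I_D = (3.22 − 0.0779) / 39.3 = 0.08 mA.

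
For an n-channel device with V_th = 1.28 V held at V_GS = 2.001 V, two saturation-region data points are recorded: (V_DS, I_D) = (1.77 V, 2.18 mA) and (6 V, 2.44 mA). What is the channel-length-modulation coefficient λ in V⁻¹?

With V_GS fixed, I_D ∝ (1 + λ V_DS) in saturation, so I_D2/I_D1 = (1 + λ V_DS2)/(1 + λ V_DS1).
2.44/2.18 = 1.119 = (1 + 6 λ)/(1 + 1.77 λ).
Solving: λ (I_D1 V_DS2 − I_D2 V_DS1) = I_D2 − I_D1, so λ = (2.44 − 2.18) / (2.18 × 6 − 2.44 × 1.77) = 0.26 / 8.76 = 0.0297 V⁻¹.

λ = 0.0297 V⁻¹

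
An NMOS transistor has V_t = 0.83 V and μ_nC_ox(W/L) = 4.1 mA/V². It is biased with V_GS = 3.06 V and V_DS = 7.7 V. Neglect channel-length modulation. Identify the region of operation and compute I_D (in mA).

Saturation; I_D = 10.2 mA

V_ov = V_GS − V_t = 3.06 − 0.83 = 2.23 V.
Since V_DS = 7.7 V ≥ V_ov = 2.23 V, the device is in saturation.
I_D = ½ k_n V_ov² = 0.5 × 4.1 × 2.23² = 10.2 mA.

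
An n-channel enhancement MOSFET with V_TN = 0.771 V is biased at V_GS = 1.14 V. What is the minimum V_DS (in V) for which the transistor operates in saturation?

The boundary between triode and saturation is V_DS = V_GS − V_TN = V_ov.
V_ov = 1.14 − 0.771 = 0.369 V.

V_DS,sat = 0.369 V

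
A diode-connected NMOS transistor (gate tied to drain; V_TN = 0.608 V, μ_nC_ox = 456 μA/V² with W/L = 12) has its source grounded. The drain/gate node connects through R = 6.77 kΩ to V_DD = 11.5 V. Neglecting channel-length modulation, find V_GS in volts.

V_GS = 1.35 V

With gate tied to drain, V_GS = V_DS ≥ V_GS − V_TN, so the device is in saturation.
k_n = μ_nC_ox · (W/L) = 5.472 mA/V².
KCL at the drain: ½ k_n (V_GS − V_TN)² = (V_DD − V_GS)/R.
Let x = V_GS − 0.608. Then 18.5 x² + x − 10.89 = 0, giving x = 0.74 V (positive root), so V_GS = 1.35 V.
I_D = (V_DD − V_GS)/R = (11.5 − 1.35) / 6.77 = 1.5 mA.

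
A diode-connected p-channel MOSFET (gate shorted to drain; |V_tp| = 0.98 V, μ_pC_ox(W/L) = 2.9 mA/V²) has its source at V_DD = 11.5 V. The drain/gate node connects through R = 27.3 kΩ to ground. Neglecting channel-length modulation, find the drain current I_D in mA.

I_D = 0.367 mA

With gate tied to drain, V_SG = V_SD ≥ V_SG − |V_tp|, so the device is in saturation.
KCL at the drain: ½ k_p (V_SG − |V_tp|)² = (V_DD − V_SG)/R.
Let x = V_SG − 0.98. Then 39.6 x² + x − 10.52 = 0, giving x = 0.503 V (positive root), so V_SG = 1.48 V.
I_D = (V_DD − V_SG)/R = (11.5 − 1.48) / 27.3 = 0.367 mA.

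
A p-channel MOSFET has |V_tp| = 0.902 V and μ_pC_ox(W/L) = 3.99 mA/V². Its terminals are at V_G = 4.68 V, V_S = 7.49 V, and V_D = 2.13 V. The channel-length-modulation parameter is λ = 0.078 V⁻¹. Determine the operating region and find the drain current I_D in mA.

V_SG = V_S − V_G = 7.49 − 4.68 = 2.81 V; V_SD = V_S − V_D = 7.49 − 2.13 = 5.36 V.
V_ov = V_SG − |V_tp| = 2.81 − 0.902 = 1.91 V.
Since V_SD = 5.36 V ≥ V_ov = 1.91 V, the device is in saturation.
I_D = ½ k_p V_ov² (1 + λ V_SD) = 0.5 × 3.99 × 1.91² × (1 + 0.078 × 5.36) = 10.3 mA.

Saturation; I_D = 10.3 mA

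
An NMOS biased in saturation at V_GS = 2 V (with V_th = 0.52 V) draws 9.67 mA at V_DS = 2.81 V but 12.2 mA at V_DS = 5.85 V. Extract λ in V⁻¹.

λ = 0.114 V⁻¹

With V_GS fixed, I_D ∝ (1 + λ V_DS) in saturation, so I_D2/I_D1 = (1 + λ V_DS2)/(1 + λ V_DS1).
12.2/9.67 = 1.262 = (1 + 5.85 λ)/(1 + 2.81 λ).
Solving: λ (I_D1 V_DS2 − I_D2 V_DS1) = I_D2 − I_D1, so λ = (12.2 − 9.67) / (9.67 × 5.85 − 12.2 × 2.81) = 2.53 / 22.3 = 0.114 V⁻¹.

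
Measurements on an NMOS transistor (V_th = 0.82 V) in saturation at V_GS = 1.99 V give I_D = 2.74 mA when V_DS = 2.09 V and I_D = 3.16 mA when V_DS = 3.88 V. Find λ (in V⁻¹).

With V_GS fixed, I_D ∝ (1 + λ V_DS) in saturation, so I_D2/I_D1 = (1 + λ V_DS2)/(1 + λ V_DS1).
3.16/2.74 = 1.153 = (1 + 3.88 λ)/(1 + 2.09 λ).
Solving: λ (I_D1 V_DS2 − I_D2 V_DS1) = I_D2 − I_D1, so λ = (3.16 − 2.74) / (2.74 × 3.88 − 3.16 × 2.09) = 0.42 / 4.03 = 0.104 V⁻¹.

λ = 0.104 V⁻¹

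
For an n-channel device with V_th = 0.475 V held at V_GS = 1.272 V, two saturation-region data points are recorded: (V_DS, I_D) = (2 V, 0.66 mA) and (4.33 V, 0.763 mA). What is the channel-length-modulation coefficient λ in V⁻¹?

λ = 0.0773 V⁻¹

With V_GS fixed, I_D ∝ (1 + λ V_DS) in saturation, so I_D2/I_D1 = (1 + λ V_DS2)/(1 + λ V_DS1).
0.763/0.66 = 1.156 = (1 + 4.33 λ)/(1 + 2 λ).
Solving: λ (I_D1 V_DS2 − I_D2 V_DS1) = I_D2 − I_D1, so λ = (0.763 − 0.66) / (0.66 × 4.33 − 0.763 × 2) = 0.103 / 1.33 = 0.0773 V⁻¹.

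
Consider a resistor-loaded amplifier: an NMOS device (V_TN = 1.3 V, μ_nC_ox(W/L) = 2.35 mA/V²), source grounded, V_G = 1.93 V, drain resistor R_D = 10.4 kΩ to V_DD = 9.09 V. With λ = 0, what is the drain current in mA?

I_D = 0.466 mA

V_GS = V_G = 1.93 V, so V_ov = 1.93 − 1.3 = 0.63 V.
Assume saturation: I_D = ½ k_n V_ov² = 0.5 × 2.35 × 0.63² = 0.466 mA, giving V_DS = V_DD − I_D R_D = 9.09 − 0.466 × 10.4 = 4.24 V.
V_DS = 4.24 V ≥ V_ov = 0.63 V, confirming saturation.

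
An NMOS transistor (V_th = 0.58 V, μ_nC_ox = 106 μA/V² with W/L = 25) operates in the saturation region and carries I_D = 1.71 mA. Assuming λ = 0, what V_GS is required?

k_n = μ_nC_ox · (W/L) = 2.65 mA/V².
In saturation I_D = ½ k_n (V_GS − V_th)², so V_GS − V_th = √(2 I_D / k_n) = √(2 × 1.71 / 2.65) = 1.14 V.
V_GS = 0.58 + 1.14 = 1.72 V.

V_GS = 1.72 V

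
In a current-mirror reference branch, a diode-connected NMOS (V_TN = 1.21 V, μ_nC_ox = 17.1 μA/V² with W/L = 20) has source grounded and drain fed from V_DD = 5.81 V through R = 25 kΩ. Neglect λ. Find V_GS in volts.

With gate tied to drain, V_GS = V_DS ≥ V_GS − V_TN, so the device is in saturation.
k_n = μ_nC_ox · (W/L) = 0.342 mA/V².
KCL at the drain: ½ k_n (V_GS − V_TN)² = (V_DD − V_GS)/R.
Let x = V_GS − 1.21. Then 4.28 x² + x − 4.6 = 0, giving x = 0.927 V (positive root), so V_GS = 2.14 V.
I_D = (V_DD − V_GS)/R = (5.81 − 2.14) / 25 = 0.147 mA.

V_GS = 2.14 V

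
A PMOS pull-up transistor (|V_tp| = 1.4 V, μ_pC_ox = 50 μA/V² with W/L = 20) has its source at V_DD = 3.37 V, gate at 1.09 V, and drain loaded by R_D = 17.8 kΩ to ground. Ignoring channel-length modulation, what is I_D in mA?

V_SG = V_DD − V_G = 3.37 − 1.09 = 2.28 V, so V_ov = 2.28 − 1.4 = 0.88 V.
k_p = μ_pC_ox · (W/L) = 1 mA/V².
Assume saturation: I_D = ½ k_p V_ov² = 0.5 × 1 × 0.88² = 0.387 mA, giving V_SD = V_DD − I_D R_D = 3.37 − 0.387 × 17.8 = -3.52 V.
But -3.52 V < V_ov = 0.88 V, so the device is actually in triode.
In triode I_D = k_p[V_ov V_SD − ½ V_SD²] and I_D = (V_DD − V_SD)/R_D. Equating: 8.9 V_SD² − 16.66 V_SD + 3.37 = 0, giving V_SD = 0.231 V (the root below V_ov).
I_D = (3.37 − 0.231) / 17.8 = 0.176 mA.

I_D = 0.176 mA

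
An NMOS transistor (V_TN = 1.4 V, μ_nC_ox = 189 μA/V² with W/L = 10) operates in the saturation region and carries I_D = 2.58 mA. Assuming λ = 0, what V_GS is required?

V_GS = 3.05 V

k_n = μ_nC_ox · (W/L) = 1.89 mA/V².
In saturation I_D = ½ k_n (V_GS − V_TN)², so V_GS − V_TN = √(2 I_D / k_n) = √(2 × 2.58 / 1.89) = 1.65 V.
V_GS = 1.4 + 1.65 = 3.05 V.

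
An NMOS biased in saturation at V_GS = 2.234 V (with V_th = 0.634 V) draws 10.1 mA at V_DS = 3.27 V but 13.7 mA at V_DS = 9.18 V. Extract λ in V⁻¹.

With V_GS fixed, I_D ∝ (1 + λ V_DS) in saturation, so I_D2/I_D1 = (1 + λ V_DS2)/(1 + λ V_DS1).
13.7/10.1 = 1.356 = (1 + 9.18 λ)/(1 + 3.27 λ).
Solving: λ (I_D1 V_DS2 − I_D2 V_DS1) = I_D2 − I_D1, so λ = (13.7 − 10.1) / (10.1 × 9.18 − 13.7 × 3.27) = 3.6 / 47.9 = 0.0751 V⁻¹.

λ = 0.0751 V⁻¹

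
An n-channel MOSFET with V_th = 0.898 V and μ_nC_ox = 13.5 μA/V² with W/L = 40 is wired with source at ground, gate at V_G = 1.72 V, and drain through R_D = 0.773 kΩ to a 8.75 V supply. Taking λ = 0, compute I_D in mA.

I_D = 0.182 mA

V_GS = V_G = 1.72 V, so V_ov = 1.72 − 0.898 = 0.822 V.
k_n = μ_nC_ox · (W/L) = 0.54 mA/V².
Assume saturation: I_D = ½ k_n V_ov² = 0.5 × 0.54 × 0.822² = 0.182 mA, giving V_DS = V_DD − I_D R_D = 8.75 − 0.182 × 0.773 = 8.61 V.
V_DS = 8.61 V ≥ V_ov = 0.822 V, confirming saturation.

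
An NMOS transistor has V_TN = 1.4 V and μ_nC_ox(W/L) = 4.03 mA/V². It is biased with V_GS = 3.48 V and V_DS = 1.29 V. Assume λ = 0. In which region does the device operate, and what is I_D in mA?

Triode; I_D = 7.46 mA

V_ov = V_GS − V_TN = 3.48 − 1.4 = 2.08 V.
Since V_DS = 1.29 V < V_ov = 2.08 V, the device is in the triode region.
I_D = k_n [V_ov · V_DS − ½ V_DS²] = 4.03 × [2.08 × 1.29 − 0.5 × 1.29²] = 7.46 mA.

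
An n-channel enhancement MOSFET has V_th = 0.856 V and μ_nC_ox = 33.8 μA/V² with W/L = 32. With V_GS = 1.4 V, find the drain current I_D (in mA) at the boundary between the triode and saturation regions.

I_D = 0.160 mA

At the boundary V_DS = V_ov = V_GS − V_th = 1.4 − 0.856 = 0.544 V.
k_n = μ_nC_ox · (W/L) = 1.082 mA/V².
I_D = ½ k_n V_ov² = 0.5 × 1.082 × 0.544² = 0.16 mA.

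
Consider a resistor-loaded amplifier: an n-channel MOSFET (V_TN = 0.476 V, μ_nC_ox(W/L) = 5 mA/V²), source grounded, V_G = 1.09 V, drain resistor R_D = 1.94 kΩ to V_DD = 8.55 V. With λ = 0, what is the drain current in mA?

I_D = 0.942 mA

V_GS = V_G = 1.09 V, so V_ov = 1.09 − 0.476 = 0.614 V.
Assume saturation: I_D = ½ k_n V_ov² = 0.5 × 5 × 0.614² = 0.942 mA, giving V_DS = V_DD − I_D R_D = 8.55 − 0.942 × 1.94 = 6.72 V.
V_DS = 6.72 V ≥ V_ov = 0.614 V, confirming saturation.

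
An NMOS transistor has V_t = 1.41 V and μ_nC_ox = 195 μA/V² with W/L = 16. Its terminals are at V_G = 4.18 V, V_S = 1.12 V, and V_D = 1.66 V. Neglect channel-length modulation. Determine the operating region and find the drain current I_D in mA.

V_GS = V_G − V_S = 4.18 − 1.12 = 3.06 V; V_DS = V_D − V_S = 1.66 − 1.12 = 0.54 V.
k_n = μ_nC_ox · (W/L) = 3.12 mA/V².
V_ov = V_GS − V_t = 3.06 − 1.41 = 1.65 V.
Since V_DS = 0.54 V < V_ov = 1.65 V, the device is in the triode region.
I_D = k_n [V_ov · V_DS − ½ V_DS²] = 3.12 × [1.65 × 0.54 − 0.5 × 0.54²] = 2.33 mA.

Triode; I_D = 2.33 mA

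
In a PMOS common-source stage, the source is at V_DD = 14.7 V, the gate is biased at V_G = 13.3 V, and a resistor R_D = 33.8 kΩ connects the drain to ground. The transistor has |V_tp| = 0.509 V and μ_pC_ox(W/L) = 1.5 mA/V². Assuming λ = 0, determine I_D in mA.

I_D = 0.423 mA

V_SG = V_DD − V_G = 14.7 − 13.3 = 1.4 V, so V_ov = 1.4 − 0.509 = 0.891 V.
Assume saturation: I_D = ½ k_p V_ov² = 0.5 × 1.5 × 0.891² = 0.595 mA, giving V_SD = V_DD − I_D R_D = 14.7 − 0.595 × 33.8 = -5.42 V.
But -5.42 V < V_ov = 0.891 V, so the device is actually in triode.
In triode I_D = k_p[V_ov V_SD − ½ V_SD²] and I_D = (V_DD − V_SD)/R_D. Equating: 25.3 V_SD² − 46.17 V_SD + 14.7 = 0, giving V_SD = 0.411 V (the root below V_ov).
I_D = (14.7 − 0.411) / 33.8 = 0.423 mA.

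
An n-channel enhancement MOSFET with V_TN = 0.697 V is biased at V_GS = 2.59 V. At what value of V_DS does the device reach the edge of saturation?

V_DS,sat = 1.89 V

The boundary between triode and saturation is V_DS = V_GS − V_TN = V_ov.
V_ov = 2.59 − 0.697 = 1.89 V.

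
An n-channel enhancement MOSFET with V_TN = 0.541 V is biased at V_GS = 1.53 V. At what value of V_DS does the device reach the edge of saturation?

V_DS,sat = 0.989 V

The boundary between triode and saturation is V_DS = V_GS − V_TN = V_ov.
V_ov = 1.53 − 0.541 = 0.989 V.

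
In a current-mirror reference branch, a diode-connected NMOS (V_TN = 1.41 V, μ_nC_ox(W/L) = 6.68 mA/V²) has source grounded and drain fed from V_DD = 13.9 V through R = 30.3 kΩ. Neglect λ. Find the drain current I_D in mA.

With gate tied to drain, V_GS = V_DS ≥ V_GS − V_TN, so the device is in saturation.
KCL at the drain: ½ k_n (V_GS − V_TN)² = (V_DD − V_GS)/R.
Let x = V_GS − 1.41. Then 101 x² + x − 12.49 = 0, giving x = 0.346 V (positive root), so V_GS = 1.76 V.
I_D = (V_DD − V_GS)/R = (13.9 − 1.76) / 30.3 = 0.401 mA.

I_D = 0.401 mA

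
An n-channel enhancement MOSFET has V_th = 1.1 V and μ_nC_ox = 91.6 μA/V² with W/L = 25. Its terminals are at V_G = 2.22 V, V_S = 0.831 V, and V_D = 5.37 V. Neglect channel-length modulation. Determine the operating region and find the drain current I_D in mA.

V_GS = V_G − V_S = 2.22 − 0.831 = 1.39 V; V_DS = V_D − V_S = 5.37 − 0.831 = 4.54 V.
k_n = μ_nC_ox · (W/L) = 2.29 mA/V².
V_ov = V_GS − V_th = 1.39 − 1.1 = 0.289 V.
Since V_DS = 4.54 V ≥ V_ov = 0.289 V, the device is in saturation.
I_D = ½ k_n V_ov² = 0.5 × 2.29 × 0.289² = 0.0956 mA.

Saturation; I_D = 0.0956 mA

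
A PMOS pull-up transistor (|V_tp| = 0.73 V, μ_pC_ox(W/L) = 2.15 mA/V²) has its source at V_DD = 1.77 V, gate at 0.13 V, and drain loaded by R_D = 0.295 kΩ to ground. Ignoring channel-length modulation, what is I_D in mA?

V_SG = V_DD − V_G = 1.77 − 0.13 = 1.64 V, so V_ov = 1.64 − 0.73 = 0.91 V.
Assume saturation: I_D = ½ k_p V_ov² = 0.5 × 2.15 × 0.91² = 0.89 mA, giving V_SD = V_DD − I_D R_D = 1.77 − 0.89 × 0.295 = 1.51 V.
V_SD = 1.51 V ≥ V_ov = 0.91 V, confirming saturation.

I_D = 0.890 mA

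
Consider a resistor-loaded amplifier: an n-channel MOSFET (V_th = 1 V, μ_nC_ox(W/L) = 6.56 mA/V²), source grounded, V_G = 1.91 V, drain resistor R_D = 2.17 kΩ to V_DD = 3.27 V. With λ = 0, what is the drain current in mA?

V_GS = V_G = 1.91 V, so V_ov = 1.91 − 1 = 0.91 V.
Assume saturation: I_D = ½ k_n V_ov² = 0.5 × 6.56 × 0.91² = 2.72 mA, giving V_DS = V_DD − I_D R_D = 3.27 − 2.72 × 2.17 = -2.62 V.
But -2.62 V < V_ov = 0.91 V, so the device is actually in triode.
In triode I_D = k_n[V_ov V_DS − ½ V_DS²] and I_D = (V_DD − V_DS)/R_D. Equating: 7.12 V_DS² − 13.95 V_DS + 3.27 = 0, giving V_DS = 0.272 V (the root below V_ov).
I_D = (3.27 − 0.272) / 2.17 = 1.38 mA.

I_D = 1.38 mA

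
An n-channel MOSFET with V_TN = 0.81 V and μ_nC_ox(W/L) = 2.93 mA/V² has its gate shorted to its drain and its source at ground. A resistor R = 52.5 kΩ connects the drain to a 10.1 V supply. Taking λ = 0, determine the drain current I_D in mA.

With gate tied to drain, V_GS = V_DS ≥ V_GS − V_TN, so the device is in saturation.
KCL at the drain: ½ k_n (V_GS − V_TN)² = (V_DD − V_GS)/R.
Let x = V_GS − 0.81. Then 76.9 x² + x − 9.29 = 0, giving x = 0.341 V (positive root), so V_GS = 1.15 V.
I_D = (V_DD − V_GS)/R = (10.1 − 1.15) / 52.5 = 0.17 mA.

I_D = 0.170 mA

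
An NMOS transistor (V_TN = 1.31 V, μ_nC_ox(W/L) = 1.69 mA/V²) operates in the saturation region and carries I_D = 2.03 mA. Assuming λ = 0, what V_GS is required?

V_GS = 2.86 V

In saturation I_D = ½ k_n (V_GS − V_TN)², so V_GS − V_TN = √(2 I_D / k_n) = √(2 × 2.03 / 1.69) = 1.55 V.
V_GS = 1.31 + 1.55 = 2.86 V.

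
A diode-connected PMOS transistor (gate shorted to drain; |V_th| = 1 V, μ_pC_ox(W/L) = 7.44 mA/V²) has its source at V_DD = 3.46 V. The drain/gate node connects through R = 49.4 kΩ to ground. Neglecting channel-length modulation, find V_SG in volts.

V_SG = 1.11 V

With gate tied to drain, V_SG = V_SD ≥ V_SG − |V_th|, so the device is in saturation.
KCL at the drain: ½ k_p (V_SG − |V_th|)² = (V_DD − V_SG)/R.
Let x = V_SG − 1. Then 184 x² + x − 2.46 = 0, giving x = 0.113 V (positive root), so V_SG = 1.11 V.
I_D = (V_DD − V_SG)/R = (3.46 − 1.11) / 49.4 = 0.0475 mA.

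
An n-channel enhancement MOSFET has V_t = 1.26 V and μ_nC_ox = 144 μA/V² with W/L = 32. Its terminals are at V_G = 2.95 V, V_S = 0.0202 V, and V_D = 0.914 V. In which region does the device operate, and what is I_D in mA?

V_GS = V_G − V_S = 2.95 − 0.0202 = 2.93 V; V_DS = V_D − V_S = 0.914 − 0.0202 = 0.894 V.
k_n = μ_nC_ox · (W/L) = 4.608 mA/V².
V_ov = V_GS − V_t = 2.93 − 1.26 = 1.67 V.
Since V_DS = 0.894 V < V_ov = 1.67 V, the device is in the triode region.
I_D = k_n [V_ov · V_DS − ½ V_DS²] = 4.608 × [1.67 × 0.894 − 0.5 × 0.894²] = 5.04 mA.

Triode; I_D = 5.04 mA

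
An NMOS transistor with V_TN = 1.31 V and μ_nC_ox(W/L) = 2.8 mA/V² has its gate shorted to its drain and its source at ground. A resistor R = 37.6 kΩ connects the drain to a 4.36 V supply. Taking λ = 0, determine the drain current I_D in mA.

With gate tied to drain, V_GS = V_DS ≥ V_GS − V_TN, so the device is in saturation.
KCL at the drain: ½ k_n (V_GS − V_TN)² = (V_DD − V_GS)/R.
Let x = V_GS − 1.31. Then 52.6 x² + x − 3.05 = 0, giving x = 0.231 V (positive root), so V_GS = 1.54 V.
I_D = (V_DD − V_GS)/R = (4.36 − 1.54) / 37.6 = 0.075 mA.

I_D = 0.0750 mA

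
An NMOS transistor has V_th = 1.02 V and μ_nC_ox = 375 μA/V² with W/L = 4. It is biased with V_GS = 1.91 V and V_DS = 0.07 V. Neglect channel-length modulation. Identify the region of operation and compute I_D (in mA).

k_n = μ_nC_ox · (W/L) = 1.5 mA/V².
V_ov = V_GS − V_th = 1.91 − 1.02 = 0.89 V.
Since V_DS = 0.07 V < V_ov = 0.89 V, the device is in the triode region.
I_D = k_n [V_ov · V_DS − ½ V_DS²] = 1.5 × [0.89 × 0.07 − 0.5 × 0.07²] = 0.0898 mA.

Triode; I_D = 0.0898 mA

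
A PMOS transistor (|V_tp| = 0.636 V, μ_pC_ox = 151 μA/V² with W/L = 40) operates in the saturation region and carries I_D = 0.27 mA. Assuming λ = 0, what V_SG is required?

k_p = μ_pC_ox · (W/L) = 6.04 mA/V².
In saturation I_D = ½ k_p (V_SG − |V_tp|)², so V_SG − |V_tp| = √(2 I_D / k_p) = √(2 × 0.27 / 6.04) = 0.299 V.
V_SG = 0.636 + 0.299 = 0.935 V.

V_SG = 0.935 V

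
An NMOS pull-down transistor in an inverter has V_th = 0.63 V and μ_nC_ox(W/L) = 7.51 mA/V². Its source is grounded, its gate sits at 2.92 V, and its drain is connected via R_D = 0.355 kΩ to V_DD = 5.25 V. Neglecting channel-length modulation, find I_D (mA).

I_D = 12.3 mA

V_GS = V_G = 2.92 V, so V_ov = 2.92 − 0.63 = 2.29 V.
Assume saturation: I_D = ½ k_n V_ov² = 0.5 × 7.51 × 2.29² = 19.7 mA, giving V_DS = V_DD − I_D R_D = 5.25 − 19.7 × 0.355 = -1.74 V.
But -1.74 V < V_ov = 2.29 V, so the device is actually in triode.
In triode I_D = k_n[V_ov V_DS − ½ V_DS²] and I_D = (V_DD − V_DS)/R_D. Equating: 1.33 V_DS² − 7.105 V_DS + 5.25 = 0, giving V_DS = 0.886 V (the root below V_ov).
I_D = (5.25 − 0.886) / 0.355 = 12.3 mA.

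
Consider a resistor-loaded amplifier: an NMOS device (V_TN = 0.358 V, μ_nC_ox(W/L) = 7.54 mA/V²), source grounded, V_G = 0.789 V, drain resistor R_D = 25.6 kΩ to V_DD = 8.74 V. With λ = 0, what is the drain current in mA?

V_GS = V_G = 0.789 V, so V_ov = 0.789 − 0.358 = 0.431 V.
Assume saturation: I_D = ½ k_n V_ov² = 0.5 × 7.54 × 0.431² = 0.7 mA, giving V_DS = V_DD − I_D R_D = 8.74 − 0.7 × 25.6 = -9.19 V.
But -9.19 V < V_ov = 0.431 V, so the device is actually in triode.
In triode I_D = k_n[V_ov V_DS − ½ V_DS²] and I_D = (V_DD − V_DS)/R_D. Equating: 96.5 V_DS² − 84.19 V_DS + 8.74 = 0, giving V_DS = 0.12 V (the root below V_ov).
I_D = (8.74 − 0.12) / 25.6 = 0.337 mA.

I_D = 0.337 mA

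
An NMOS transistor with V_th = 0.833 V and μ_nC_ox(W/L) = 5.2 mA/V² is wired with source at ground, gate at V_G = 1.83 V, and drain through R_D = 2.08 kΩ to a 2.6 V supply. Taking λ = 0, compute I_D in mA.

V_GS = V_G = 1.83 V, so V_ov = 1.83 − 0.833 = 0.997 V.
Assume saturation: I_D = ½ k_n V_ov² = 0.5 × 5.2 × 0.997² = 2.58 mA, giving V_DS = V_DD − I_D R_D = 2.6 − 2.58 × 2.08 = -2.78 V.
But -2.78 V < V_ov = 0.997 V, so the device is actually in triode.
In triode I_D = k_n[V_ov V_DS − ½ V_DS²] and I_D = (V_DD − V_DS)/R_D. Equating: 5.41 V_DS² − 11.78 V_DS + 2.6 = 0, giving V_DS = 0.249 V (the root below V_ov).
I_D = (2.6 − 0.249) / 2.08 = 1.13 mA.

I_D = 1.13 mA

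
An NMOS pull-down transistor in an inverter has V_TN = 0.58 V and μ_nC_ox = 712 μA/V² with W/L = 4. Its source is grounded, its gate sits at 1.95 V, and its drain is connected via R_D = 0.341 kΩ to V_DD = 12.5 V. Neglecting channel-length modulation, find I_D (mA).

V_GS = V_G = 1.95 V, so V_ov = 1.95 − 0.58 = 1.37 V.
k_n = μ_nC_ox · (W/L) = 2.848 mA/V².
Assume saturation: I_D = ½ k_n V_ov² = 0.5 × 2.848 × 1.37² = 2.67 mA, giving V_DS = V_DD − I_D R_D = 12.5 − 2.67 × 0.341 = 11.6 V.
V_DS = 11.6 V ≥ V_ov = 1.37 V, confirming saturation.

I_D = 2.67 mA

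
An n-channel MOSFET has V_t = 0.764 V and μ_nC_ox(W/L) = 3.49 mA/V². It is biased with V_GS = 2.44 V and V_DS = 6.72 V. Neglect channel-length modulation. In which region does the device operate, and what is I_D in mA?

Saturation; I_D = 4.90 mA

V_ov = V_GS − V_t = 2.44 − 0.764 = 1.68 V.
Since V_DS = 6.72 V ≥ V_ov = 1.68 V, the device is in saturation.
I_D = ½ k_n V_ov² = 0.5 × 3.49 × 1.68² = 4.9 mA.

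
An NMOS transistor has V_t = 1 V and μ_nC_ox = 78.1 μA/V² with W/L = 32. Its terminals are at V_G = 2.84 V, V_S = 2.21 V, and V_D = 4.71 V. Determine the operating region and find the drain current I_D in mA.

V_GS = V_G − V_S = 2.84 − 2.21 = 0.63 V; V_DS = V_D − V_S = 4.71 − 2.21 = 2.5 V.
V_GS = 0.63 V < V_t = 1 V, so the transistor is in cutoff.

Cutoff; I_D = 0 mA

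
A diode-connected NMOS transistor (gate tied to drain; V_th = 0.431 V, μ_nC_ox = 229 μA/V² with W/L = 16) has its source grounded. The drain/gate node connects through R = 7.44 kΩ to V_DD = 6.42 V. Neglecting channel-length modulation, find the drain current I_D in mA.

With gate tied to drain, V_GS = V_DS ≥ V_GS − V_th, so the device is in saturation.
k_n = μ_nC_ox · (W/L) = 3.664 mA/V².
KCL at the drain: ½ k_n (V_GS − V_th)² = (V_DD − V_GS)/R.
Let x = V_GS − 0.431. Then 13.6 x² + x − 5.989 = 0, giving x = 0.627 V (positive root), so V_GS = 1.06 V.
I_D = (V_DD − V_GS)/R = (6.42 − 1.06) / 7.44 = 0.721 mA.

I_D = 0.721 mA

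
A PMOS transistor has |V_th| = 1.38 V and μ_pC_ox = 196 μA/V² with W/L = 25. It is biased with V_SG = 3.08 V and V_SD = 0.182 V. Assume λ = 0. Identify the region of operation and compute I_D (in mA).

k_p = μ_pC_ox · (W/L) = 4.9 mA/V².
V_ov = V_SG − |V_th| = 3.08 − 1.38 = 1.7 V.
Since V_SD = 0.182 V < V_ov = 1.7 V, the device is in the triode region.
I_D = k_p [V_ov · V_SD − ½ V_SD²] = 4.9 × [1.7 × 0.182 − 0.5 × 0.182²] = 1.43 mA.

Triode; I_D = 1.43 mA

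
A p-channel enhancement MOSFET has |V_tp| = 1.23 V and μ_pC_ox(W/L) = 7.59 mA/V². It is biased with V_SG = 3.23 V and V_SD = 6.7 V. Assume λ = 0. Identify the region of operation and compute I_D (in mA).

Saturation; I_D = 15.2 mA

V_ov = V_SG − |V_tp| = 3.23 − 1.23 = 2 V.
Since V_SD = 6.7 V ≥ V_ov = 2 V, the device is in saturation.
I_D = ½ k_p V_ov² = 0.5 × 7.59 × 2² = 15.2 mA.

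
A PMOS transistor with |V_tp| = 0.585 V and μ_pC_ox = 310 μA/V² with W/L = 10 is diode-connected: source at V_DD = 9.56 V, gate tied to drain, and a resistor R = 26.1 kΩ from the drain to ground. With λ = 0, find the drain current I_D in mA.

With gate tied to drain, V_SG = V_SD ≥ V_SG − |V_tp|, so the device is in saturation.
k_p = μ_pC_ox · (W/L) = 3.1 mA/V².
KCL at the drain: ½ k_p (V_SG − |V_tp|)² = (V_DD − V_SG)/R.
Let x = V_SG − 0.585. Then 40.5 x² + x − 8.975 = 0, giving x = 0.459 V (positive root), so V_SG = 1.04 V.
I_D = (V_DD − V_SG)/R = (9.56 − 1.04) / 26.1 = 0.326 mA.

I_D = 0.326 mA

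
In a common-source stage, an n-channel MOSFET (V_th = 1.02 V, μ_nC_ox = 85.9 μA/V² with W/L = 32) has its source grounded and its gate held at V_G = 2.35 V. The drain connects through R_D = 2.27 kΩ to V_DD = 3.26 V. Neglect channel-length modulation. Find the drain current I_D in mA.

V_GS = V_G = 2.35 V, so V_ov = 2.35 − 1.02 = 1.33 V.
k_n = μ_nC_ox · (W/L) = 2.749 mA/V².
Assume saturation: I_D = ½ k_n V_ov² = 0.5 × 2.749 × 1.33² = 2.43 mA, giving V_DS = V_DD − I_D R_D = 3.26 − 2.43 × 2.27 = -2.26 V.
But -2.26 V < V_ov = 1.33 V, so the device is actually in triode.
In triode I_D = k_n[V_ov V_DS − ½ V_DS²] and I_D = (V_DD − V_DS)/R_D. Equating: 3.12 V_DS² − 9.299 V_DS + 3.26 = 0, giving V_DS = 0.406 V (the root below V_ov).
I_D = (3.26 − 0.406) / 2.27 = 1.26 mA.

I_D = 1.26 mA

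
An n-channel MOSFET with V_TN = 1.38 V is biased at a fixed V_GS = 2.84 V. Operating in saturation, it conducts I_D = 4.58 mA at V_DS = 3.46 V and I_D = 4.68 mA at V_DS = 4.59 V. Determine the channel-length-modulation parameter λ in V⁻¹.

With V_GS fixed, I_D ∝ (1 + λ V_DS) in saturation, so I_D2/I_D1 = (1 + λ V_DS2)/(1 + λ V_DS1).
4.68/4.58 = 1.022 = (1 + 4.59 λ)/(1 + 3.46 λ).
Solving: λ (I_D1 V_DS2 − I_D2 V_DS1) = I_D2 − I_D1, so λ = (4.68 − 4.58) / (4.58 × 4.59 − 4.68 × 3.46) = 0.1 / 4.83 = 0.0207 V⁻¹.

λ = 0.0207 V⁻¹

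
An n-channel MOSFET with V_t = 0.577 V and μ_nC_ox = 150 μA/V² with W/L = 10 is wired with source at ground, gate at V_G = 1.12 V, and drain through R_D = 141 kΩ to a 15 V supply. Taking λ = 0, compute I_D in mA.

V_GS = V_G = 1.12 V, so V_ov = 1.12 − 0.577 = 0.543 V.
k_n = μ_nC_ox · (W/L) = 1.5 mA/V².
Assume saturation: I_D = ½ k_n V_ov² = 0.5 × 1.5 × 0.543² = 0.221 mA, giving V_DS = V_DD − I_D R_D = 15 − 0.221 × 141 = -16.2 V.
But -16.2 V < V_ov = 0.543 V, so the device is actually in triode.
In triode I_D = k_n[V_ov V_DS − ½ V_DS²] and I_D = (V_DD − V_DS)/R_D. Equating: 106 V_DS² − 115.8 V_DS + 15 = 0, giving V_DS = 0.15 V (the root below V_ov).
I_D = (15 − 0.15) / 141 = 0.105 mA.

I_D = 0.105 mA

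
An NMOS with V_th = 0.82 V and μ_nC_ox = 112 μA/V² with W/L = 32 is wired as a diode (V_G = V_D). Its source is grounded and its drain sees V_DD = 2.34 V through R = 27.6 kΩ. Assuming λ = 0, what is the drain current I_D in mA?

With gate tied to drain, V_GS = V_DS ≥ V_GS − V_th, so the device is in saturation.
k_n = μ_nC_ox · (W/L) = 3.584 mA/V².
KCL at the drain: ½ k_n (V_GS − V_th)² = (V_DD − V_GS)/R.
Let x = V_GS − 0.82. Then 49.5 x² + x − 1.52 = 0, giving x = 0.165 V (positive root), so V_GS = 0.985 V.
I_D = (V_DD − V_GS)/R = (2.34 − 0.985) / 27.6 = 0.0491 mA.

I_D = 0.0491 mA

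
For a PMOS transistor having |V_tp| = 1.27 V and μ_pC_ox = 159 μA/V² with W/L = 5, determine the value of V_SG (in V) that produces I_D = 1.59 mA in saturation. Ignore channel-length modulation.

V_SG = 3.27 V

k_p = μ_pC_ox · (W/L) = 0.795 mA/V².
In saturation I_D = ½ k_p (V_SG − |V_tp|)², so V_SG − |V_tp| = √(2 I_D / k_p) = √(2 × 1.59 / 0.795) = 2 V.
V_SG = 1.27 + 2 = 3.27 V.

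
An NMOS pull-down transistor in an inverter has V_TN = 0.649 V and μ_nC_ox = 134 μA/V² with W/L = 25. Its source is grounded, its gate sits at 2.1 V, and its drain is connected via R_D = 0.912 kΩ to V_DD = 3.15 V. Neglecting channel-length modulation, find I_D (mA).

V_GS = V_G = 2.1 V, so V_ov = 2.1 − 0.649 = 1.45 V.
k_n = μ_nC_ox · (W/L) = 3.35 mA/V².
Assume saturation: I_D = ½ k_n V_ov² = 0.5 × 3.35 × 1.45² = 3.53 mA, giving V_DS = V_DD − I_D R_D = 3.15 − 3.53 × 0.912 = -0.0662 V.
But -0.0662 V < V_ov = 1.45 V, so the device is actually in triode.
In triode I_D = k_n[V_ov V_DS − ½ V_DS²] and I_D = (V_DD − V_DS)/R_D. Equating: 1.53 V_DS² − 5.433 V_DS + 3.15 = 0, giving V_DS = 0.729 V (the root below V_ov).
I_D = (3.15 − 0.729) / 0.912 = 2.65 mA.

I_D = 2.65 mA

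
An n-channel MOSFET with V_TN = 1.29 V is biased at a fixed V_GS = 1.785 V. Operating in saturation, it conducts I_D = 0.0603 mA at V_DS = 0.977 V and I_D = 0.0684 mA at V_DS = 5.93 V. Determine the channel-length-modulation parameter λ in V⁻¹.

With V_GS fixed, I_D ∝ (1 + λ V_DS) in saturation, so I_D2/I_D1 = (1 + λ V_DS2)/(1 + λ V_DS1).
0.0684/0.0603 = 1.134 = (1 + 5.93 λ)/(1 + 0.977 λ).
Solving: λ (I_D1 V_DS2 − I_D2 V_DS1) = I_D2 − I_D1, so λ = (0.0684 − 0.0603) / (0.0603 × 5.93 − 0.0684 × 0.977) = 0.0081 / 0.291 = 0.0279 V⁻¹.

λ = 0.0279 V⁻¹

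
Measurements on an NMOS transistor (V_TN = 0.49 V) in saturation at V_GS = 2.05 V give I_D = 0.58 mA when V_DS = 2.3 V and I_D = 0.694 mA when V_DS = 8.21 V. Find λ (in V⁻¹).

With V_GS fixed, I_D ∝ (1 + λ V_DS) in saturation, so I_D2/I_D1 = (1 + λ V_DS2)/(1 + λ V_DS1).
0.694/0.58 = 1.197 = (1 + 8.21 λ)/(1 + 2.3 λ).
Solving: λ (I_D1 V_DS2 − I_D2 V_DS1) = I_D2 − I_D1, so λ = (0.694 − 0.58) / (0.58 × 8.21 − 0.694 × 2.3) = 0.114 / 3.17 = 0.036 V⁻¹.

λ = 0.0360 V⁻¹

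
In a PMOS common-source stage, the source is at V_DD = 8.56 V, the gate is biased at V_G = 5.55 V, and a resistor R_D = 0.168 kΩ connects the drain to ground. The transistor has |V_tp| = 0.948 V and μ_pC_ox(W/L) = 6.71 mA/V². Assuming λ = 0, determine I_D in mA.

V_SG = V_DD − V_G = 8.56 − 5.55 = 3.01 V, so V_ov = 3.01 − 0.948 = 2.06 V.
Assume saturation: I_D = ½ k_p V_ov² = 0.5 × 6.71 × 2.06² = 14.3 mA, giving V_SD = V_DD − I_D R_D = 8.56 − 14.3 × 0.168 = 6.16 V.
V_SD = 6.16 V ≥ V_ov = 2.06 V, confirming saturation.

I_D = 14.3 mA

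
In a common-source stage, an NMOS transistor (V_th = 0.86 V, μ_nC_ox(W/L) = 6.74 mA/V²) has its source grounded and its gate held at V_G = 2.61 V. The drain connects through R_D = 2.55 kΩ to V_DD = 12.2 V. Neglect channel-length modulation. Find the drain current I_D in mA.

V_GS = V_G = 2.61 V, so V_ov = 2.61 − 0.86 = 1.75 V.
Assume saturation: I_D = ½ k_n V_ov² = 0.5 × 6.74 × 1.75² = 10.3 mA, giving V_DS = V_DD − I_D R_D = 12.2 − 10.3 × 2.55 = -14.1 V.
But -14.1 V < V_ov = 1.75 V, so the device is actually in triode.
In triode I_D = k_n[V_ov V_DS − ½ V_DS²] and I_D = (V_DD − V_DS)/R_D. Equating: 8.59 V_DS² − 31.08 V_DS + 12.2 = 0, giving V_DS = 0.448 V (the root below V_ov).
I_D = (12.2 − 0.448) / 2.55 = 4.61 mA.

I_D = 4.61 mA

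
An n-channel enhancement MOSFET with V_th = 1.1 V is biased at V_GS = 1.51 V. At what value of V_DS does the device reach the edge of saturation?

The boundary between triode and saturation is V_DS = V_GS − V_th = V_ov.
V_ov = 1.51 − 1.1 = 0.41 V.

V_DS,sat = 0.410 V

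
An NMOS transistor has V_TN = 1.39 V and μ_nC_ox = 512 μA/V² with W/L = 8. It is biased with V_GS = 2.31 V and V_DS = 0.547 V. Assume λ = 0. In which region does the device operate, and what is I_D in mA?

k_n = μ_nC_ox · (W/L) = 4.096 mA/V².
V_ov = V_GS − V_TN = 2.31 − 1.39 = 0.92 V.
Since V_DS = 0.547 V < V_ov = 0.92 V, the device is in the triode region.
I_D = k_n [V_ov · V_DS − ½ V_DS²] = 4.096 × [0.92 × 0.547 − 0.5 × 0.547²] = 1.45 mA.

Triode; I_D = 1.45 mA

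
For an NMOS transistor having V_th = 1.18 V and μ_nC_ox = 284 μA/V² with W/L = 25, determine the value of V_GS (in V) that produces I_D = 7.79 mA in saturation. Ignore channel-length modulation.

V_GS = 2.66 V

k_n = μ_nC_ox · (W/L) = 7.1 mA/V².
In saturation I_D = ½ k_n (V_GS − V_th)², so V_GS − V_th = √(2 I_D / k_n) = √(2 × 7.79 / 7.1) = 1.48 V.
V_GS = 1.18 + 1.48 = 2.66 V.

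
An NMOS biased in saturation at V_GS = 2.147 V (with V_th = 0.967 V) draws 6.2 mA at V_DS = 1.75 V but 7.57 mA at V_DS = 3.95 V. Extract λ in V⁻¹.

λ = 0.122 V⁻¹

With V_GS fixed, I_D ∝ (1 + λ V_DS) in saturation, so I_D2/I_D1 = (1 + λ V_DS2)/(1 + λ V_DS1).
7.57/6.2 = 1.221 = (1 + 3.95 λ)/(1 + 1.75 λ).
Solving: λ (I_D1 V_DS2 − I_D2 V_DS1) = I_D2 − I_D1, so λ = (7.57 − 6.2) / (6.2 × 3.95 − 7.57 × 1.75) = 1.37 / 11.2 = 0.122 V⁻¹.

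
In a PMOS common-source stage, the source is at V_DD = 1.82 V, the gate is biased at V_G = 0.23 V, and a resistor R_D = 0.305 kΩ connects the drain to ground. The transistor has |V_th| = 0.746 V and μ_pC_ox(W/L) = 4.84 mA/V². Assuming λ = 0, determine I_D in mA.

V_SG = V_DD − V_G = 1.82 − 0.23 = 1.59 V, so V_ov = 1.59 − 0.746 = 0.844 V.
Assume saturation: I_D = ½ k_p V_ov² = 0.5 × 4.84 × 0.844² = 1.72 mA, giving V_SD = V_DD − I_D R_D = 1.82 − 1.72 × 0.305 = 1.29 V.
V_SD = 1.29 V ≥ V_ov = 0.844 V, confirming saturation.

I_D = 1.72 mA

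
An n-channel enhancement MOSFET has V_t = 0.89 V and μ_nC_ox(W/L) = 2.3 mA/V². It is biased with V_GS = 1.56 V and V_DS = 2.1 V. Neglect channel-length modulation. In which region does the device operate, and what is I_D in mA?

Saturation; I_D = 0.516 mA

V_ov = V_GS − V_t = 1.56 − 0.89 = 0.67 V.
Since V_DS = 2.1 V ≥ V_ov = 0.67 V, the device is in saturation.
I_D = ½ k_n V_ov² = 0.5 × 2.3 × 0.67² = 0.516 mA.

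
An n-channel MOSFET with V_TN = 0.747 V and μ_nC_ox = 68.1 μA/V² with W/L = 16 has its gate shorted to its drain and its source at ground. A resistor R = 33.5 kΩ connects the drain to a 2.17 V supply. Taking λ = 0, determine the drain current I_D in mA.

I_D = 0.0349 mA

With gate tied to drain, V_GS = V_DS ≥ V_GS − V_TN, so the device is in saturation.
k_n = μ_nC_ox · (W/L) = 1.09 mA/V².
KCL at the drain: ½ k_n (V_GS − V_TN)² = (V_DD − V_GS)/R.
Let x = V_GS − 0.747. Then 18.3 x² + x − 1.423 = 0, giving x = 0.253 V (positive root), so V_GS = 1 V.
I_D = (V_DD − V_GS)/R = (2.17 − 1) / 33.5 = 0.0349 mA.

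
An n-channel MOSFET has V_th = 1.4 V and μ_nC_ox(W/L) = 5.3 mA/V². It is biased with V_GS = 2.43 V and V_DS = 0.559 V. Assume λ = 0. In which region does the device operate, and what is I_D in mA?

V_ov = V_GS − V_th = 2.43 − 1.4 = 1.03 V.
Since V_DS = 0.559 V < V_ov = 1.03 V, the device is in the triode region.
I_D = k_n [V_ov · V_DS − ½ V_DS²] = 5.3 × [1.03 × 0.559 − 0.5 × 0.559²] = 2.22 mA.

Triode; I_D = 2.22 mA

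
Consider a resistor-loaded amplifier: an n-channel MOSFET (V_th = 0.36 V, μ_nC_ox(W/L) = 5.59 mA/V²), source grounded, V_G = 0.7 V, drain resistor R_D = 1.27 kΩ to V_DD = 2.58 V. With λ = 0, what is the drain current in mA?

I_D = 0.323 mA

V_GS = V_G = 0.7 V, so V_ov = 0.7 − 0.36 = 0.34 V.
Assume saturation: I_D = ½ k_n V_ov² = 0.5 × 5.59 × 0.34² = 0.323 mA, giving V_DS = V_DD − I_D R_D = 2.58 − 0.323 × 1.27 = 2.17 V.
V_DS = 2.17 V ≥ V_ov = 0.34 V, confirming saturation.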